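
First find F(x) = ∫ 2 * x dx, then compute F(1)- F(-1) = 0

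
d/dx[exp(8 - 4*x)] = -4*exp(8 - 4*x)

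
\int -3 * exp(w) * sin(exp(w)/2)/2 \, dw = 3*cos(exp(w)/2) + C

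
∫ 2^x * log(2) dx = 2^x + C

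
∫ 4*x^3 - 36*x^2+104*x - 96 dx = x^4 - 12*x^3 + 52*x^2 - 96*x + C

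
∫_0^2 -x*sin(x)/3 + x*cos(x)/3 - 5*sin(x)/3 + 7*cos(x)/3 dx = -2 + 8*cos(2)/3 + 8*sin(2)/3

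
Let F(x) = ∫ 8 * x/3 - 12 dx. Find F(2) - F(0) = -56/3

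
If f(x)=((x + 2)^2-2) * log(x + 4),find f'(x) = (2*x^2*log(x + 4) + x^2 + 12*x*log(x + 4) + 4*x + 16*log(x + 4) + 2)/(x + 4)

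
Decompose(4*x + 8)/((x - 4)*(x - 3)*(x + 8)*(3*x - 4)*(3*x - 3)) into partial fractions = 9/(28*(3*x - 4)) - 1/(4158*(x + 8)) - 2/(27*(x - 1)) - 2/(33*(x - 3)) + 1/(36*(x - 4))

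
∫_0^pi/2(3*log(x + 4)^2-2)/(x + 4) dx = -2*log(pi/2 + 4) - log(4)^3 + 2*log(4) + log(pi/2 + 4)^3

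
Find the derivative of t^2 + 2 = 2*t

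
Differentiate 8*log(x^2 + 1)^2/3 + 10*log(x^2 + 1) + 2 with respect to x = (32*x*log(x^2 + 1) + 60*x)/(3*x^2 + 3)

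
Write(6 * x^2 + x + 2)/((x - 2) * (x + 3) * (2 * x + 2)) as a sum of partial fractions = 53/(20*(x + 3)) - 7/(12*(x + 1)) + 14/(15*(x - 2))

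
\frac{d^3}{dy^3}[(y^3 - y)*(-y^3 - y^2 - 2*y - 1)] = -120*y^3 - 60*y^2 - 24*y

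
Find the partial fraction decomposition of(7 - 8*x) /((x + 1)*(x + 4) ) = -13/(x + 4) + 5/(x + 1)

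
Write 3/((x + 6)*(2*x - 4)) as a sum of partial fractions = -3/(16*(x + 6)) + 3/(16*(x - 2))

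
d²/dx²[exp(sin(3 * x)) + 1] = 9*(-sin(3*x) + cos(3*x)^2)*exp(sin(3*x))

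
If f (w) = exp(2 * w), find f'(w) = 2*exp(2*w)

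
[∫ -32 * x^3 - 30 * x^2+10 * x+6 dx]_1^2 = -169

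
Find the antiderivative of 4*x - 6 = 2*x^2 - 6*x + C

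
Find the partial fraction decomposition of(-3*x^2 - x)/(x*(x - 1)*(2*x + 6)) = -1/(x + 3) - 1/(2*(x - 1))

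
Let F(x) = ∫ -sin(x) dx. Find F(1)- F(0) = -1 + cos(1)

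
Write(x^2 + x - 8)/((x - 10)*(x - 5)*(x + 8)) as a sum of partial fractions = 8/(39*(x + 8)) - 22/(65*(x - 5)) + 17/(15*(x - 10))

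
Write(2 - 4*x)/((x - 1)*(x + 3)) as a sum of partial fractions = -7/(2*(x + 3)) - 1/(2*(x - 1))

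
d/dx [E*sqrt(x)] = E/(2*sqrt(x))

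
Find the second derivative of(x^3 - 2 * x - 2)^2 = 30*x^4 - 48*x^2 - 24*x + 8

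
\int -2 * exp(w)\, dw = -2*exp(w) + C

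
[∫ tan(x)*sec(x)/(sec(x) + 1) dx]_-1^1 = 0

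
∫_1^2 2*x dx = 3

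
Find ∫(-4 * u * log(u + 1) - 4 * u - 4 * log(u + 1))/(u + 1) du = -4*u*log(u + 1) + C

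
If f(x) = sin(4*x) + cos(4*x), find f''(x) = -16*sin(4*x) - 16*cos(4*x)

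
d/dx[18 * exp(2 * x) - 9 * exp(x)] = 36*exp(2*x) - 9*exp(x)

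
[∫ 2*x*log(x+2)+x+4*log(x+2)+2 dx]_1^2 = -9*log(3) + 32*log(2)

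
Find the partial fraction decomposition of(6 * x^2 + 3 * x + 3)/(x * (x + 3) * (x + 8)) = 363/(40*(x + 8)) - 16/(5*(x + 3)) + 1/(8*x)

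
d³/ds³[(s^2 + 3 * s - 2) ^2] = 24*s + 36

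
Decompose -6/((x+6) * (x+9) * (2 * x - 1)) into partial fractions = -24/(247*(2*x - 1)) - 2/(19*(x + 9)) + 2/(13*(x + 6))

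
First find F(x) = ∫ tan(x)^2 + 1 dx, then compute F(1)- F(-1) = 2*tan(1)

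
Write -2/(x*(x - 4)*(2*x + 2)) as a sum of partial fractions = -1/(5*(x + 1)) - 1/(20*(x - 4)) + 1/(4*x)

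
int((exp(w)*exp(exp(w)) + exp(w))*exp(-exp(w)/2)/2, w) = 2*sinh(exp(w)/2) + C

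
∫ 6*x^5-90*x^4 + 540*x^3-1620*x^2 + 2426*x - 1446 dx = x^6 - 18*x^5 + 135*x^4 - 540*x^3 + 1213*x^2 - 1446*x + C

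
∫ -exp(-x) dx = exp(-x) + C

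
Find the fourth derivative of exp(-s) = exp(-s)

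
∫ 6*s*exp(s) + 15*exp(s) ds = (6*s + 9)*exp(s) + C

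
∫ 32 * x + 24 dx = 16*x^2 + 24*x + C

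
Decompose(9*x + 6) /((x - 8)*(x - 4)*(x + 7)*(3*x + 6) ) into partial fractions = 19/(825*(x + 7)) - 1/(75*(x + 2)) - 7/(132*(x - 4)) + 13/(300*(x - 8))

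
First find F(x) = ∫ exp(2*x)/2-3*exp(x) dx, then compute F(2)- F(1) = -(-3 + E/2)^2 + (-3 + exp(2)/2)^2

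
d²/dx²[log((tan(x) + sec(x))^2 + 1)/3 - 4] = (sin(x) - 1)^2*(-3*sin(x)^4/cos(x)^6 - 2*sin(x)/cos(x)^4 + 8*sin(x)/cos(x)^6 + tan(x)^6 + 1 - 9/cos(x)^4 + 10/cos(x)^6)/6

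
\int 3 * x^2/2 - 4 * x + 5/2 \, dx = x^3/2 - 2*x^2 + 5*x/2 + C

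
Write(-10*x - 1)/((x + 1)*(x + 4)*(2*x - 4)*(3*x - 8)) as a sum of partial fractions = -747/(880*(3*x - 8)) - 13/(240*(x + 4)) + 1/(22*(x + 1)) + 7/(24*(x - 2))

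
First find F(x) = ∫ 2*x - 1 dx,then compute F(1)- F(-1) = -2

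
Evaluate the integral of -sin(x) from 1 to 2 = -cos(1) + cos(2)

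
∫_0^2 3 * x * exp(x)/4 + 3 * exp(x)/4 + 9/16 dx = 9/8 + 3*exp(2)/2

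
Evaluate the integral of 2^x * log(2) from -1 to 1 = 3/2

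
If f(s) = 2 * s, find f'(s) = 2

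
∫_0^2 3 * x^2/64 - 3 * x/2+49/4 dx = 173/8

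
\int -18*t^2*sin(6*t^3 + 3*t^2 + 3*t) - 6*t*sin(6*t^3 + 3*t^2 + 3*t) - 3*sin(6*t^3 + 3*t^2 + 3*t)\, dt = cos(3*t*(2*t^2 + t + 1)) + C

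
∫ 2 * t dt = t^2 + C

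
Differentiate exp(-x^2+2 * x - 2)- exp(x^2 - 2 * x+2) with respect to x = (-2*x*exp(2*x^2 - 4*x + 4) - 2*x + 2*exp(2*x^2 - 4*x + 4) + 2)*exp(-x^2 + 2*x - 2)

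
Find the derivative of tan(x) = cos(x)^(-2)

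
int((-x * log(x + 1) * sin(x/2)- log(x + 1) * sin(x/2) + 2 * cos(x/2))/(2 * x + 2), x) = log(x + 1)*cos(x/2) + C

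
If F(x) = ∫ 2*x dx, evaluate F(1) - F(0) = 1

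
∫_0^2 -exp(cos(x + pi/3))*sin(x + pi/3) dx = -exp(1/2) + exp(cos(pi/3 + 2))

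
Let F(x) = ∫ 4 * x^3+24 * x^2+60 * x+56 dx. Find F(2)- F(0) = 312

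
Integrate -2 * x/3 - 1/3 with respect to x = -x^2/3 - x/3 + C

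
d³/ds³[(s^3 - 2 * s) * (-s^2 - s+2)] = -60*s^2 - 24*s + 24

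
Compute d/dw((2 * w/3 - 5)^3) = 8*w^2/9 - 40*w/3 + 50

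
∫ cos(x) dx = sin(x) + C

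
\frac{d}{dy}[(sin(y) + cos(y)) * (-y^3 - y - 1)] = y^3*sin(y) - y^3*cos(y) - 3*y^2*sin(y) - 3*y^2*cos(y) + y*sin(y) - y*cos(y) - 2*cos(y)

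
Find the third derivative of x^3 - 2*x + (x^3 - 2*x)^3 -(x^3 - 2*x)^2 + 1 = 504*x^6 - 1260*x^4 - 120*x^3 + 720*x^2 + 96*x - 42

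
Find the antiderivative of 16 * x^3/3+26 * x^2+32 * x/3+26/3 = 4*x^4/3 + 26*x^3/3 + 16*x^2/3 + 26*x/3 + C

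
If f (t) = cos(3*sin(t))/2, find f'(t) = -3*sin(3*sin(t))*cos(t)/2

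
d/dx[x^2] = 2*x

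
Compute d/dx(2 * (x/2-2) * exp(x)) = x*exp(x) - 3*exp(x)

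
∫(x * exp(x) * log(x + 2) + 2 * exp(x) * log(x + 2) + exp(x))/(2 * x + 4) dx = exp(x)*log(x + 2)/2 + C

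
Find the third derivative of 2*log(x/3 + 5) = 4/(x^3 + 45*x^2 + 675*x + 3375)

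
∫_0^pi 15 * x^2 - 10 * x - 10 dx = -5*pi^2 - 10*pi + 5*pi^3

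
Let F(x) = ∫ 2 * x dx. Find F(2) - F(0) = 4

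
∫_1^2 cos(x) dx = -sin(1) + sin(2)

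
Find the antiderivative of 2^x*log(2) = 2^x + C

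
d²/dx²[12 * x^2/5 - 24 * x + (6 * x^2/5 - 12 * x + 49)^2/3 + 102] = 144*x^2/25 - 288*x/5 + 896/5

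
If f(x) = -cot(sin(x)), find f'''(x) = (6*(-1 + sin(sin(x))^(-2))^2*cos(x)^2 + 6*sin(x)*cos(sin(x))/sin(sin(x))^3 - 6*cos(x)^2 + 8*cos(x)^2/sin(sin(x))^2 - 1/sin(sin(x))^2)*cos(x)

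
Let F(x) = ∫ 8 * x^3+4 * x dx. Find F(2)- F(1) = 36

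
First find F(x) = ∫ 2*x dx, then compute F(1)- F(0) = 1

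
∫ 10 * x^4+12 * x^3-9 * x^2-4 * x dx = 2*x^5 + 3*x^4 - 3*x^3 - 2*x^2 + C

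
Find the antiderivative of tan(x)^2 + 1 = tan(x) + C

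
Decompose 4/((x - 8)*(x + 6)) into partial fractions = -2/(7*(x + 6)) + 2/(7*(x - 8))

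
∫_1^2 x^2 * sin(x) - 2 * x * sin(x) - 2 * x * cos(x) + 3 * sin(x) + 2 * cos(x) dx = 2*cos(1) - 3*cos(2)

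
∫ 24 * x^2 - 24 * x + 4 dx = 8*x^3 - 12*x^2 + 4*x + C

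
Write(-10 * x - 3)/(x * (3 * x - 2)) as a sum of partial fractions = -29/(2*(3*x - 2)) + 3/(2*x)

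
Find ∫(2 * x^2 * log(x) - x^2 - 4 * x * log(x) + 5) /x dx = ((x - 2)^2 + 1)*(log(x) - 1) + C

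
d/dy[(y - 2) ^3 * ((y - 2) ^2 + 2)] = 5*y^4 - 40*y^3 + 126*y^2 - 184*y + 104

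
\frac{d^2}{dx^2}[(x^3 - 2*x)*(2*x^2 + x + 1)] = 40*x^3 + 12*x^2 - 18*x - 4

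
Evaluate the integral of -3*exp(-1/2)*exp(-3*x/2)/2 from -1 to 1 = -E + exp(-2)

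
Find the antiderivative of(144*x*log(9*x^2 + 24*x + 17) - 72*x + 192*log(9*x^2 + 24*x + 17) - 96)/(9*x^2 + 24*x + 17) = 4*(log((3*x + 4)^2 + 1) - 1)*log((3*x + 4)^2 + 1) + C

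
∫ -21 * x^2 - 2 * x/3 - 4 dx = -7*x^3 - x^2/3 - 4*x + C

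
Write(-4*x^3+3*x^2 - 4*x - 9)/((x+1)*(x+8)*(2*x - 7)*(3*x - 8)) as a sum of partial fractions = 2003/(1760*(3*x - 8)) - 1262/(1035*(2*x - 7)) - 2263/(5152*(x + 8)) + 2/(693*(x + 1))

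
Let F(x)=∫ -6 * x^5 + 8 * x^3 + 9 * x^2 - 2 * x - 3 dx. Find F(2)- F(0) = -18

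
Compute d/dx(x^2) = 2*x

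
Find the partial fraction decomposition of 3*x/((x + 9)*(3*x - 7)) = 21/(34*(3*x - 7)) + 27/(34*(x + 9))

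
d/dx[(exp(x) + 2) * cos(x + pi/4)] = -sqrt(2)*exp(x)*sin(x) - 2*sin(x + pi/4)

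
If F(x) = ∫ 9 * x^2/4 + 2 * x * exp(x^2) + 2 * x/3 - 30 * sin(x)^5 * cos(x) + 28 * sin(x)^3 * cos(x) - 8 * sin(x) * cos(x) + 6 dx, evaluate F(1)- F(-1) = 27/2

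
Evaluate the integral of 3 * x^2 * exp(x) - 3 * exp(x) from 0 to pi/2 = -3 + 3*(-1 + pi/2)^2*exp(pi/2)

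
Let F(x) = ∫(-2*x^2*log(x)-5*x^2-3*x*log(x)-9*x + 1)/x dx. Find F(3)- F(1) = -28 - 17*log(3)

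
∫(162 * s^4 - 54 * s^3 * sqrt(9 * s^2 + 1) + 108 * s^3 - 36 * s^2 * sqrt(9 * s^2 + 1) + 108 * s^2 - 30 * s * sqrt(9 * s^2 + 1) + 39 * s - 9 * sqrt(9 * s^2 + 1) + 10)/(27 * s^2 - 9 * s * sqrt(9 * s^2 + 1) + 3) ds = 2*s^3 + 2*s^2 + 10*s/3 + log(-3*s + sqrt(9*s^2 + 1)) + C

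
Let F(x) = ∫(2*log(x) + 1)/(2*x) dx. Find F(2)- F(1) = (log(2) + 1)*log(2)/2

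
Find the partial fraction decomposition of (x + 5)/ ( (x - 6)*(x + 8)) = 3/(14*(x + 8)) + 11/(14*(x - 6))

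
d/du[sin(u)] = cos(u)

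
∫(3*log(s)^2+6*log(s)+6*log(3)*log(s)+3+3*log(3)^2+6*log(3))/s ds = (log(3*s) + 1)^3 + C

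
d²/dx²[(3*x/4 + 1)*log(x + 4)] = (3*x + 20)/(4*x^2 + 32*x + 64)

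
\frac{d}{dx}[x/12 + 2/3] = 1/12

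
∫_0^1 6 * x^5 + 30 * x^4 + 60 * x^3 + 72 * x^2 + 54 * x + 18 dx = 91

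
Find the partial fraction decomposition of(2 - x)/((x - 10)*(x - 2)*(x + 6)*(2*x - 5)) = 4/(255*(2*x - 5)) - 1/(272*(x + 6)) - 1/(240*(x - 10))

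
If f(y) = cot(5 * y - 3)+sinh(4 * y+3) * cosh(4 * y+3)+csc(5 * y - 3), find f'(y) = -5*cot(5*y - 3)^2 - 5*cot(5*y - 3)*csc(5*y - 3) + 4*sinh(4*y + 3)^2 + 4*cosh(4*y + 3)^2 - 5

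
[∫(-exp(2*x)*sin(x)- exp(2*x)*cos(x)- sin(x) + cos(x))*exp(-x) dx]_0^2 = (-exp(2) + exp(-2))*sin(2)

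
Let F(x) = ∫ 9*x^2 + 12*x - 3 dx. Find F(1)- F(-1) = 0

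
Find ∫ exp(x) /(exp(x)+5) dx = log(exp(x) + 5) + C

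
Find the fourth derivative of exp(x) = exp(x)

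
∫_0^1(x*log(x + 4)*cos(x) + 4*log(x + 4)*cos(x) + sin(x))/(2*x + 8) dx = log(5)*sin(1)/2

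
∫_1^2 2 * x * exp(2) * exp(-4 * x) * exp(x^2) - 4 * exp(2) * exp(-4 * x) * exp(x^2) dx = -exp(-1) + exp(-2)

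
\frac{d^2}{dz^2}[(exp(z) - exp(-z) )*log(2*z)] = (z^2*exp(2*z)*log(z) + z^2*exp(2*z)*log(2) - z^2*log(z) - z^2*log(2) + 2*z*exp(2*z) + 2*z - exp(2*z) + 1)*exp(-z)/z^2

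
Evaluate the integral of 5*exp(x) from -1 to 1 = -5*exp(-1) + 5*E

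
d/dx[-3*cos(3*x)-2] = 9*sin(3*x)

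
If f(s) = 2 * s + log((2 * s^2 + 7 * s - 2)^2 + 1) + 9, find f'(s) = (8*s^4 + 72*s^3 + 166*s^2 + 26*s - 18)/(4*s^4 + 28*s^3 + 41*s^2 - 28*s + 5)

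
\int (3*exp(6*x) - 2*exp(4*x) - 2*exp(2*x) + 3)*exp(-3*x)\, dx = 8*sinh(x)^3 + 2*sinh(x) + C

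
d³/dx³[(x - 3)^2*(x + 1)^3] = 60*x^2 - 72*x - 36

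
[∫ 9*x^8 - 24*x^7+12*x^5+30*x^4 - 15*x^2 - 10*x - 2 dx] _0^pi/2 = -pi^3/8 + (-pi^2/4 - pi/2 - 1 + pi^3/8)^3 + 1 + pi/2 + pi^2/4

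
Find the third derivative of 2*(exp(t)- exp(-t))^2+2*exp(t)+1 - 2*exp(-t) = (16*exp(4*t) + 2*exp(3*t) + 2*exp(t) - 16)*exp(-2*t)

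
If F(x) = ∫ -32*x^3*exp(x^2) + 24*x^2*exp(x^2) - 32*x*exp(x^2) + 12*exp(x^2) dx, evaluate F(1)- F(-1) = 24*E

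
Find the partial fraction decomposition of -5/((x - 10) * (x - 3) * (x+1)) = -5/(44*(x + 1)) + 5/(28*(x - 3)) - 5/(77*(x - 10))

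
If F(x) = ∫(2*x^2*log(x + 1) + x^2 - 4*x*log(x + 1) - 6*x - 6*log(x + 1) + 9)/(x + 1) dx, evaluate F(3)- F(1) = -4*log(2)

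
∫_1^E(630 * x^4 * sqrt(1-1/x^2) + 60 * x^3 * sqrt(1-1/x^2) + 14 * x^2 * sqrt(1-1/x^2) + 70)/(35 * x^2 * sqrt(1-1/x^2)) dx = -254/35 + 2*E/5 + 2*asec(E) + 6*exp(2)/7 + 6*exp(3)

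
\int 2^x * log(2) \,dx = 2^x + C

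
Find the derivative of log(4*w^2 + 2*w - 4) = (4*w + 1)/(2*w^2 + w - 2)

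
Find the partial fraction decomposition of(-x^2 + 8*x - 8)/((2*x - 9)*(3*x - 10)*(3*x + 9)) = -68/(399*(3*x - 10)) + 31/(315*(2*x - 9)) - 41/(855*(x + 3))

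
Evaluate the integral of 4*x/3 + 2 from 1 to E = -8/3 + 2*exp(2)/3 + 2*E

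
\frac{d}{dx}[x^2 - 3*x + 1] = 2*x - 3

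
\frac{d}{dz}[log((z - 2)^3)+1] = 3/(z - 2)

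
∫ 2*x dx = x^2 + C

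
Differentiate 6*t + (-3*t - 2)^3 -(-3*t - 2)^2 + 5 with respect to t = -81*t^2 - 126*t - 42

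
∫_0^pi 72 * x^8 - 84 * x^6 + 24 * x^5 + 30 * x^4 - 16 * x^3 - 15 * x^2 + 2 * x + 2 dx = -4*pi^3 + 2*pi + (-pi + 2*pi^3)^2 + (-pi + 2*pi^3)^3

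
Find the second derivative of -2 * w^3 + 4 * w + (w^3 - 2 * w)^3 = 72*w^7 - 252*w^5 + 240*w^3 - 60*w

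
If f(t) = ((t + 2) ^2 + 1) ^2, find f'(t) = 4*t^3 + 24*t^2 + 52*t + 40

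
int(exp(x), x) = exp(x) + C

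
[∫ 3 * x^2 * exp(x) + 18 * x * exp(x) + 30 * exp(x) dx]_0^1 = -18 + 33*E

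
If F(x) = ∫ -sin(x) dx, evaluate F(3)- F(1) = cos(3) - cos(1)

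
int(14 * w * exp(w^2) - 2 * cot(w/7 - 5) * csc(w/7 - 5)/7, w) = 7*exp(w^2) + 2*csc(w/7 - 5) + C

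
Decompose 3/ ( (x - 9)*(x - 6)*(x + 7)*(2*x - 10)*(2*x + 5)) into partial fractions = -8/(17595*(2*x + 5)) + 1/(14976*(x + 7)) + 1/(480*(x - 5)) - 1/(442*(x - 6)) + 1/(2944*(x - 9))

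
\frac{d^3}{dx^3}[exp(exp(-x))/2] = (-3*exp(x + exp(-x)) - exp(2*x + exp(-x)) - exp(exp(-x)))*exp(-3*x)/2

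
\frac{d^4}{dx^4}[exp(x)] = exp(x)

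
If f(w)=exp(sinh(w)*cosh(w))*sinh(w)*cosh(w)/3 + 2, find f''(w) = ((cosh(2*w) - 1)^2*sinh(2*w)/8 + (cosh(2*w) - 1)^2 + (cosh(2*w) + 1)^2*sinh(2*w)/24 + sinh(2*w)/2 + sinh(4*w)/12 + 2*cosh(2*w) - 4/3)*exp(sinh(2*w)/2)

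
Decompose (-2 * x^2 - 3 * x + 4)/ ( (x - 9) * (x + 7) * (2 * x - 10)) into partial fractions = -73/(384*(x + 7)) + 61/(96*(x - 5)) - 185/(128*(x - 9))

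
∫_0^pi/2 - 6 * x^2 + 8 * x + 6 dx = (3 - pi/2)*(pi + pi^2/2)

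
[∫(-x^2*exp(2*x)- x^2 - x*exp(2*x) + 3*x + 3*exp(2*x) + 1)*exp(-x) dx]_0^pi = (-exp(-pi) + exp(pi))*(-pi^2 + 2 + pi)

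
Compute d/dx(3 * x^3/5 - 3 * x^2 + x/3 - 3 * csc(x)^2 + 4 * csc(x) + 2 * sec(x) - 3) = 9*x^2/5 - 6*x + 2*tan(x)*sec(x) + 6*cot(x)*csc(x)^2 - 4*cot(x)*csc(x) + 1/3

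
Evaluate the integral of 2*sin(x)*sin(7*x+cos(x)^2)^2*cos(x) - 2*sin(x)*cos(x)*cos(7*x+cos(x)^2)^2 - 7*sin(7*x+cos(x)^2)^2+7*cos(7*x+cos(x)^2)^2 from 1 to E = -sin(cos(2) + 15)/2 + sin(cos(2*E) + 1 + 14*E)/2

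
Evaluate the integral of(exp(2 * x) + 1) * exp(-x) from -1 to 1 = -2*exp(-1) + 2*E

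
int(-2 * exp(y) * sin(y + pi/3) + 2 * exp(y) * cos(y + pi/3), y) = 2*exp(y)*cos(y + pi/3) + C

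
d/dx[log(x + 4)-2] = 1/(x + 4)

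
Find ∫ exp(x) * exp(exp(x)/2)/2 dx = exp(exp(x)/2) + C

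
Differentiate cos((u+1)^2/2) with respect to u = -(u + 1)*sin(u^2/2 + u + 1/2)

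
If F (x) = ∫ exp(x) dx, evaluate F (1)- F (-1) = E - exp(-1)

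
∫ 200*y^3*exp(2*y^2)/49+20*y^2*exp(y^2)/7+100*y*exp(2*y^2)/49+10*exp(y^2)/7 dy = 10*y*(5*y*exp(y^2) + 7)*exp(y^2)/49 + C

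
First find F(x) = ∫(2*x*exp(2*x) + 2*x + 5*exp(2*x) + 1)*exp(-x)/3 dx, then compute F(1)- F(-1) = -2*exp(-1) + 2*E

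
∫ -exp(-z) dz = exp(-z) + C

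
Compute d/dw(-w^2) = -2*w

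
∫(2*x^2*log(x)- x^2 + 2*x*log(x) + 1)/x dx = (x + 1)^2*(log(x) - 1) + C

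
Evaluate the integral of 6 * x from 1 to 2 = 9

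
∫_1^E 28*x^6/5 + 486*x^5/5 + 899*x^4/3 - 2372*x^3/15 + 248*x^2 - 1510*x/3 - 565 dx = 4608/5 + (E/3 + 5)*(-5*E - 5 + 3*exp(3)/5 + 3*exp(2))*(exp(2) + 9 + 13*E + 4*exp(3))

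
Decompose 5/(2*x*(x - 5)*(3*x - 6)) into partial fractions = -5/(36*(x - 2)) + 1/(18*(x - 5)) + 1/(12*x)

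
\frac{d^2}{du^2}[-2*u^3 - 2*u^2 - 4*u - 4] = -12*u - 4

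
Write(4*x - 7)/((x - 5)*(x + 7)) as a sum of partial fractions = 35/(12*(x + 7)) + 13/(12*(x - 5))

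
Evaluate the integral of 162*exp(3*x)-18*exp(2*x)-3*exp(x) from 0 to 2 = -9*exp(4) - 42 - 3*exp(2) + 54*exp(6)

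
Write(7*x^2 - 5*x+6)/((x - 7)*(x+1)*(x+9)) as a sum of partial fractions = 309/(64*(x + 9)) - 9/(32*(x + 1)) + 157/(64*(x - 7))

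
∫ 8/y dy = 8*log(y) + C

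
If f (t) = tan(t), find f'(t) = cos(t)^(-2)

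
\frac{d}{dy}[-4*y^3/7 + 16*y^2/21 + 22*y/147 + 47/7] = -12*y^2/7 + 32*y/21 + 22/147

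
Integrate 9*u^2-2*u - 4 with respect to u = 3*u^3 - u^2 - 4*u + C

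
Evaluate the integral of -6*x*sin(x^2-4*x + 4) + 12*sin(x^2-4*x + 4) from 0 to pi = 3*cos(4 + pi^2) - 3*cos(4)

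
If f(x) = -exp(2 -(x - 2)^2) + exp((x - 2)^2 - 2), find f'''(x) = (8*x^3*exp(2*x^2 - 8*x + 4) + 8*x^3 - 48*x^2*exp(2*x^2 - 8*x + 4) - 48*x^2 + 108*x*exp(2*x^2 - 8*x + 4) + 84*x - 88*exp(2*x^2 - 8*x + 4) - 40)*exp(-x^2 + 4*x - 2)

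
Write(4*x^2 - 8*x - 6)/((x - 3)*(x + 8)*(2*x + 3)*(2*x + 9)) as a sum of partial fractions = 74/(105*(2*x + 9)) - 10/(117*(2*x + 3)) - 314/(1001*(x + 8)) + 2/(495*(x - 3))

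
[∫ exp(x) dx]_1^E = -E + exp(E)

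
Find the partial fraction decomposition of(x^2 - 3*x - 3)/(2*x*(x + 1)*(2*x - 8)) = 1/(20*(x + 1)) + 1/(80*(x - 4)) + 3/(16*x)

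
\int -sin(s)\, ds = cos(s) + C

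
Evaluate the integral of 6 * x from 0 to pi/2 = 3*pi^2/4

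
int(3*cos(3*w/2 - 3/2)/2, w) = sin(3*(w - 1)/2) + C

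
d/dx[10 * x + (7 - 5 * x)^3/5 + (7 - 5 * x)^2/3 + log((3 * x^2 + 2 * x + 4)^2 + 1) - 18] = (-2025*x^6 + 3420*x^5 - 2469*x^4 + 9776*x^3 - 6305*x^2 + 4032*x - 8129)/(27*x^4 + 36*x^3 + 84*x^2 + 48*x + 51)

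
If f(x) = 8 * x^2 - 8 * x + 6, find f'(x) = 16*x - 8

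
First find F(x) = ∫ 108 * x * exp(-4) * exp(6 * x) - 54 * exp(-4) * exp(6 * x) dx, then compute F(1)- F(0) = 12*exp(-4) + 6*exp(2)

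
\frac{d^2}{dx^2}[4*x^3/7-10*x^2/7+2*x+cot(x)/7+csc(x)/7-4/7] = 24*x/7 - 20/7 - 1/(7*sin(x)) + 2*cos(x)/(7*sin(x)^3) + 2/(7*sin(x)^3)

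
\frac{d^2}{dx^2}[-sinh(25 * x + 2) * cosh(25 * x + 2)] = -1250*sinh(50*x + 4)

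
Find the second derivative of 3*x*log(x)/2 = 3/(2*x)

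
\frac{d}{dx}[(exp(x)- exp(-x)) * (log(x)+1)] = (x*exp(2*x)*log(x) + x*exp(2*x) + x*log(x) + x + exp(2*x) - 1)*exp(-x)/x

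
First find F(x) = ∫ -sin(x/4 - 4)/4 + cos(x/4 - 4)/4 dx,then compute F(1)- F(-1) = sin(17/4) + cos(15/4) - cos(17/4) - sin(15/4)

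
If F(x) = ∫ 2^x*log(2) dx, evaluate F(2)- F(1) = 2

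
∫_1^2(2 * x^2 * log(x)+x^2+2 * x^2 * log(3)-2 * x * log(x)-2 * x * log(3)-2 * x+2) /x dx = -log(3) + 2*log(6)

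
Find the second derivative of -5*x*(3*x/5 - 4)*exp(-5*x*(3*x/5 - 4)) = (-108*x^4 + 1440*x^3 - 5910*x^2 + 7400*x + 794)*exp(-3*x^2 + 20*x)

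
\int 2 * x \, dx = x^2 + C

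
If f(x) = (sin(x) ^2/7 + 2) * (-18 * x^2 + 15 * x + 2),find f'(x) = -18*x^2*sin(2*x)/7 + 15*x*sin(2*x)/7 + 18*x*cos(2*x)/7 - 522*x/7 + 2*sin(2*x)/7 - 15*cos(2*x)/14 + 435/14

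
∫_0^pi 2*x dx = pi^2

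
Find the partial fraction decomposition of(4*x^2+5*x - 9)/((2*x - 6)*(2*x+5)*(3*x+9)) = -7/(33*(2*x + 5)) + 1/(3*(x + 3)) + 7/(66*(x - 3))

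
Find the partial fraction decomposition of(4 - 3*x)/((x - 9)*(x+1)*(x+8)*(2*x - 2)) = -2/(153*(x + 8)) + 1/(40*(x + 1)) - 1/(288*(x - 1)) - 23/(2720*(x - 9))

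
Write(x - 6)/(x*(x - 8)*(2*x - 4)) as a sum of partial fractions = 1/(6*(x - 2)) + 1/(48*(x - 8)) - 3/(16*x)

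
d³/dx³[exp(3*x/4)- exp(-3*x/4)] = (27*exp(3*x/2) + 27)*exp(-3*x/4)/64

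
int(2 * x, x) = x^2 + C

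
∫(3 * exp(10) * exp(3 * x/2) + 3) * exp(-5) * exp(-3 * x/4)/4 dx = 2*sinh(3*x/4 + 5) + C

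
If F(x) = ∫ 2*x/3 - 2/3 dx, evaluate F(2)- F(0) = 0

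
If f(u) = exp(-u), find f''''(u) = exp(-u)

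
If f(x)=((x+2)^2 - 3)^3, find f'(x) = 6*x^5 + 60*x^4 + 204*x^3 + 264*x^2 + 102*x + 12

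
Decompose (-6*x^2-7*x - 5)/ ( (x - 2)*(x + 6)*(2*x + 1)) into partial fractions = 12/(55*(2*x + 1)) - 179/(88*(x + 6)) - 43/(40*(x - 2))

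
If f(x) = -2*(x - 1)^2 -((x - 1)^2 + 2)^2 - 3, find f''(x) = -12*x^2 + 24*x - 24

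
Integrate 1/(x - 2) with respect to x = log(x - 2) + C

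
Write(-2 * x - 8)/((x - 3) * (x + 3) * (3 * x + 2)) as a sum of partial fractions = 60/(77*(3*x + 2)) - 1/(21*(x + 3)) - 7/(33*(x - 3))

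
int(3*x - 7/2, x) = 3*x^2/2 - 7*x/2 + C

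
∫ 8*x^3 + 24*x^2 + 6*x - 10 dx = 2*x^4 + 8*x^3 + 3*x^2 - 10*x + C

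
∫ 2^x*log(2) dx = 2^x + C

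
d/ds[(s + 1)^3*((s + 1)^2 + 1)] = 5*s^4 + 20*s^3 + 33*s^2 + 26*s + 8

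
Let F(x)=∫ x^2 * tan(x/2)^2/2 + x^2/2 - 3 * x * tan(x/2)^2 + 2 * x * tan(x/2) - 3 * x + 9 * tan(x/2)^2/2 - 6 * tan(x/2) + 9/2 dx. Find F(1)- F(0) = 4*tan(1/2)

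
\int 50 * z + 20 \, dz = 25*z^2 + 20*z + C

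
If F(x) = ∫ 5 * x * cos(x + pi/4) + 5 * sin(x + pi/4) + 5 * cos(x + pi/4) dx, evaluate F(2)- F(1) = -10*sin(pi/4 + 1) + 15*sin(pi/4 + 2)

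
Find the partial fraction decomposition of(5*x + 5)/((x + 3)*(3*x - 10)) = 65/(19*(3*x - 10)) + 10/(19*(x + 3))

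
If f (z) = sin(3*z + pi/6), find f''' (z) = -27*cos(3*z + pi/6)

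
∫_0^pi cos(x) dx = 0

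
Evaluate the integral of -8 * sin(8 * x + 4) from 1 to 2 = -cos(12) + cos(20)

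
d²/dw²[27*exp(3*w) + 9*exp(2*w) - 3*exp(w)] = 243*exp(3*w) + 36*exp(2*w) - 3*exp(w)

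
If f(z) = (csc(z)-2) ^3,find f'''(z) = 3*(4 - 16/sin(z) - 15/sin(z)^2 + 48/sin(z)^3 - 20/sin(z)^4)*cos(z)/sin(z)^2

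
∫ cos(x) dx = sin(x) + C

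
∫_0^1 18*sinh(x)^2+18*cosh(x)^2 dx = 9*sinh(2)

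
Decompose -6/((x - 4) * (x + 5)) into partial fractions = 2/(3*(x + 5)) - 2/(3*(x - 4))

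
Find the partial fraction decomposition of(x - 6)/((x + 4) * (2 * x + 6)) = 5/(x + 4) - 9/(2*(x + 3))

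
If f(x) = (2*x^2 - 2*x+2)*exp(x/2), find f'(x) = x^2*exp(x/2) + 3*x*exp(x/2) - exp(x/2)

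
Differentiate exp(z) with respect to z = exp(z)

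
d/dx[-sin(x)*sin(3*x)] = sin(2*x) - 2*sin(4*x)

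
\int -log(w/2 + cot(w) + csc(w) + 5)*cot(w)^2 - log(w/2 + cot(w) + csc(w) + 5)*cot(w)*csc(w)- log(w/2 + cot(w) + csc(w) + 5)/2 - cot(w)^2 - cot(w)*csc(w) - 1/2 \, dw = (w + 2*cot(w) + 2*csc(w) + 10)*log(w/2 + cot(w) + csc(w) + 5)/2 + C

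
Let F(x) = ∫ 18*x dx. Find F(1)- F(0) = 9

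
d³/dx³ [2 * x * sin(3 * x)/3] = -18*x*cos(3*x) - 18*sin(3*x)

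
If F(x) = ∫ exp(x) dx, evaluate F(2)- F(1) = -E + exp(2)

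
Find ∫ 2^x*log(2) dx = 2^x + C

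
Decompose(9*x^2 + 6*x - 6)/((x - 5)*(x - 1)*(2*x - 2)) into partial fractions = -105/(32*(x - 1)) - 9/(8*(x - 1)^2) + 249/(32*(x - 5))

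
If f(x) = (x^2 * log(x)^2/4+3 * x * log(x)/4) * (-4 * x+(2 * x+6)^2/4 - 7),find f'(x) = x^3*log(x)^2 + x^3*log(x)/2 + 3*x^2*log(x)^2/2 + 13*x^2*log(x)/4 + 3*x^2/4 + x*log(x)^2 + 4*x*log(x) + 3*x/2 + 3*log(x)/2 + 3/2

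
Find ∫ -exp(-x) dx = exp(-x) + C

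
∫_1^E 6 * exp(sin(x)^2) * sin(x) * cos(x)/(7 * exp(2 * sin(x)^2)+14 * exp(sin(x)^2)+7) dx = -3*exp(sin(1)^2)/(7*(1 + exp(sin(1)^2))) + 3*exp(sin(E)^2)/(7*(1 + exp(sin(E)^2)))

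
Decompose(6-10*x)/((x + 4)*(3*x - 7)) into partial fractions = -52/(19*(3*x - 7)) - 46/(19*(x + 4))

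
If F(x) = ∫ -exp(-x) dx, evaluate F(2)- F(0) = -1 + exp(-2)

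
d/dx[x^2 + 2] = 2*x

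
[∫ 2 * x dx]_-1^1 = 0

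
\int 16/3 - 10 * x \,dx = -5*x^2 + 16*x/3 + C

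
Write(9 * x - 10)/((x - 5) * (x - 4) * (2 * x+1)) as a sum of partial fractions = -58/(99*(2*x + 1)) - 26/(9*(x - 4)) + 35/(11*(x - 5))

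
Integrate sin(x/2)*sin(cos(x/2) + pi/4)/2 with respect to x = cos(cos(x/2) + pi/4) + C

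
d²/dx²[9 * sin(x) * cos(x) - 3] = -18*sin(2*x)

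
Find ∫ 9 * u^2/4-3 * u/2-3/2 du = 3*u^3/4 - 3*u^2/4 - 3*u/2 + C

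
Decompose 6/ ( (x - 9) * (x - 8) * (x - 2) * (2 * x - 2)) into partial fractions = -3/(56*(x - 1)) + 1/(14*(x - 2)) - 1/(14*(x - 8)) + 3/(56*(x - 9))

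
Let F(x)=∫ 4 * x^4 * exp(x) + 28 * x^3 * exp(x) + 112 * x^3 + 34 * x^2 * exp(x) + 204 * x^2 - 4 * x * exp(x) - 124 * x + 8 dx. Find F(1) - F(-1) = 10*exp(-1) + 14*E + 152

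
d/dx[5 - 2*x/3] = -2/3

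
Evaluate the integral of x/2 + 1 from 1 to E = -9/4 + (1 + E/2)^2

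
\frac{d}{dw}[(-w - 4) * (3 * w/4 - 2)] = -3*w/2 - 1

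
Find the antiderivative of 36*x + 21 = 18*x^2 + 21*x + C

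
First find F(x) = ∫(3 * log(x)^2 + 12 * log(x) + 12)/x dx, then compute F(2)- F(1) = -8 + (log(2) + 2)^3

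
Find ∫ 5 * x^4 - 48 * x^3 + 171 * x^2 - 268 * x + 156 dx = x^5 - 12*x^4 + 57*x^3 - 134*x^2 + 156*x + C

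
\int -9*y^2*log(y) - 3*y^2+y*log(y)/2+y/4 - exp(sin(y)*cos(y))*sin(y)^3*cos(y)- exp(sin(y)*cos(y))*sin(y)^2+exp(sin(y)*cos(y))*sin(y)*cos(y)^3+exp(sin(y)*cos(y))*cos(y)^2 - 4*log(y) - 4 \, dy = -y*(12*y^2 - y + 16)*log(y)/4 + exp(sin(2*y)/2)*sin(2*y)/2 + C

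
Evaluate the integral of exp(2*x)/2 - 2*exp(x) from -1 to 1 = -(-2 + exp(-1)/2)^2 + (-2 + E/2)^2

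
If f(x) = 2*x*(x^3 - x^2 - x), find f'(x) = 8*x^3 - 6*x^2 - 4*x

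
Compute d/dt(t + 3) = 1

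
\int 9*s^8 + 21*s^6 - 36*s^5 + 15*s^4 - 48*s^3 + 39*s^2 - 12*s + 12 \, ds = s^9 + 3*s^7 - 6*s^6 + 3*s^5 - 12*s^4 + 13*s^3 - 6*s^2 + 12*s + C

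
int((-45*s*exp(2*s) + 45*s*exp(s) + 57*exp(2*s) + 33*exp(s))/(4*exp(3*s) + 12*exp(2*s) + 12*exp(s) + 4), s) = (45*s/4 - 3)*exp(s)/(exp(2*s) + 2*exp(s) + 1) + C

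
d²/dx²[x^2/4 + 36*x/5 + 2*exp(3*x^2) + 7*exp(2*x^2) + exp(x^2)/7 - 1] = 72*x^2*exp(3*x^2) + 112*x^2*exp(2*x^2) + 4*x^2*exp(x^2)/7 + 12*exp(3*x^2) + 28*exp(2*x^2) + 2*exp(x^2)/7 + 1/2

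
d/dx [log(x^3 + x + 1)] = (3*x^2 + 1)/(x^3 + x + 1)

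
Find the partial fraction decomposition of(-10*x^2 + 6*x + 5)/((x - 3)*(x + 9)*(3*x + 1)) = -17/(260*(3*x + 1)) - 859/(312*(x + 9)) - 67/(120*(x - 3))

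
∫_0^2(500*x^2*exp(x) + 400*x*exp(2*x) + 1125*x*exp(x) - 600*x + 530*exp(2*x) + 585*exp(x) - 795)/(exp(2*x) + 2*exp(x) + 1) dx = -3215 + 5500*exp(2)/(1 + exp(2))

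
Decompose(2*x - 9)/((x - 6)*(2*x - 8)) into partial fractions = 1/(4*(x - 4)) + 3/(4*(x - 6))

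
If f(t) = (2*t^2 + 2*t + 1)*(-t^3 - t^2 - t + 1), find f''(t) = -40*t^3 - 48*t^2 - 30*t - 2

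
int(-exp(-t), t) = exp(-t) + C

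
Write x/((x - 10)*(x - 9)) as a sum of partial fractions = -9/(x - 9) + 10/(x - 10)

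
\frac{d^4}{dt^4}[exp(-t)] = exp(-t)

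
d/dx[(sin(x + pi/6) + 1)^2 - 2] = sin(2*x + pi/3) + 2*cos(x + pi/6)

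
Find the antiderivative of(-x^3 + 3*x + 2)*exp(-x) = (x + 1)^3*exp(-x) + C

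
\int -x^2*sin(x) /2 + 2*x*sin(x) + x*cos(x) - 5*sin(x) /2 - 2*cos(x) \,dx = ((x - 2)^2 + 1)*cos(x)/2 + C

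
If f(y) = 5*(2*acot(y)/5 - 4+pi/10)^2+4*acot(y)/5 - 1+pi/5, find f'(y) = (-8*acot(y) - 2*pi + 76)/(5*y^2 + 5)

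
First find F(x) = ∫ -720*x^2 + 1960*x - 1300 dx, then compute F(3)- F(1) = -1000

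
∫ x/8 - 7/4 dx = x^2/16 - 7*x/4 + C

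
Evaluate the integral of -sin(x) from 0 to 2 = -1 + cos(2)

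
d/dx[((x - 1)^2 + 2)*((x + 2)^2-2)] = 4*x^3 + 6*x^2 - 6*x + 8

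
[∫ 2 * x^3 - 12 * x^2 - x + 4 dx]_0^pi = (-4 + pi/2)*(-pi + pi^3)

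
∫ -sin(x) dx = cos(x) + C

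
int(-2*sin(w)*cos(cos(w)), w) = 2*sin(cos(w)) + C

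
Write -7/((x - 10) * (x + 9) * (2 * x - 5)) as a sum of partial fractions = 28/(345*(2*x - 5)) - 7/(437*(x + 9)) - 7/(285*(x - 10))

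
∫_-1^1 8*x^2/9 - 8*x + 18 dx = 988/27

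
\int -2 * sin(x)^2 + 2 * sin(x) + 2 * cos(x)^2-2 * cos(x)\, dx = (sqrt(2)*sin(x + pi/4) - 1)^2 + C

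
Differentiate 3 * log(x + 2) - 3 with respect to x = 3/(x + 2)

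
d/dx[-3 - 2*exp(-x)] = 2*exp(-x)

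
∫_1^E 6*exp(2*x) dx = -3*E*(E - exp(-1)) + 3*(-exp(-E) + exp(E))*exp(E)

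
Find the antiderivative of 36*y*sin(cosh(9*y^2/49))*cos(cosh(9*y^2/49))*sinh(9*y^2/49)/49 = sin(cosh(9*y^2/49))^2 + C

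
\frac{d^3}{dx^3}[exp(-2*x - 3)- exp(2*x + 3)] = (-8*exp(4*x + 6) - 8)*exp(-2*x - 3)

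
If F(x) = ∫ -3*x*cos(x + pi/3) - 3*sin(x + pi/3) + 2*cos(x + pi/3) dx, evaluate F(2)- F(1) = -4*sin(pi/3 + 2) + sin(1 + pi/3)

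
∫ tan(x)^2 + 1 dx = tan(x) + C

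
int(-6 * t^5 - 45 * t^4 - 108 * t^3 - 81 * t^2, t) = -t^6 - 9*t^5 - 27*t^4 - 27*t^3 + C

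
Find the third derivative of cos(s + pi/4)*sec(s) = (6*sin(s)^3*cos(s + pi/4)/cos(s) - 6*sin(s)^2*sin(s + pi/4) + sqrt(2)*sin(s) - 2*sin(s + pi/4))/cos(s)^3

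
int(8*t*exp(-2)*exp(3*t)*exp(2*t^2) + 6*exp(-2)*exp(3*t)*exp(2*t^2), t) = 2*exp(2*t^2 + 3*t - 2) + C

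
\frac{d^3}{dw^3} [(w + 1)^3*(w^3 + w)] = 120*w^3 + 180*w^2 + 96*w + 24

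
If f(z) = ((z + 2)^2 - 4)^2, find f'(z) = 4*z^3 + 24*z^2 + 32*z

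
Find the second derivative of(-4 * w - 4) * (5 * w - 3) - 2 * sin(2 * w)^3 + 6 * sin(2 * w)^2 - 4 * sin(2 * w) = 24*sin(2*w)^3 - 48*sin(2*w)^2 - 48*sin(2*w)*cos(2*w)^2 + 16*sin(2*w) + 48*cos(2*w)^2 - 40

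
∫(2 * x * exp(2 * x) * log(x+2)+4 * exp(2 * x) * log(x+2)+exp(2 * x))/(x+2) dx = exp(2*x)*log(x + 2) + C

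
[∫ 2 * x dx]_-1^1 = 0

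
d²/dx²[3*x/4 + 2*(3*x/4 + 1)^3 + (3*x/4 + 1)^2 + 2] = 81*x/16 + 63/8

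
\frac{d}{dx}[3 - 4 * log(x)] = -4/x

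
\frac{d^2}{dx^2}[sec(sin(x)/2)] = (-2*sin(x)*sin(sin(x)/2)/cos(sin(x)/2) - cos(x)^2 + 2*cos(x)^2/cos(sin(x)/2)^2)/(4*cos(sin(x)/2))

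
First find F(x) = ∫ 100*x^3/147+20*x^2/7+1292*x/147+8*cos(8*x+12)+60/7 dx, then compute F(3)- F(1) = sin(36) - sin(20) + 272/3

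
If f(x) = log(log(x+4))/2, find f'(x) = 1/(2*x*log(x + 4) + 8*log(x + 4))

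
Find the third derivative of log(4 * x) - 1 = 2/x^3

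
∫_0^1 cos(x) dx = sin(1)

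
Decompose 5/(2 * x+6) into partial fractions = 5/(2*(x + 3))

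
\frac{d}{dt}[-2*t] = -2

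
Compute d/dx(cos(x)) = -sin(x)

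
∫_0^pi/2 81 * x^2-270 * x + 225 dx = (-5 + 3*pi/2)^3 + 125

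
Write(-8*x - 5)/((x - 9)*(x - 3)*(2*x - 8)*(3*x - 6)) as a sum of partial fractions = 1/(4*(x - 2)) - 29/(36*(x - 3)) + 37/(60*(x - 4)) - 11/(180*(x - 9))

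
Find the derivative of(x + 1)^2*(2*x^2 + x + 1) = 8*x^3 + 15*x^2 + 10*x + 3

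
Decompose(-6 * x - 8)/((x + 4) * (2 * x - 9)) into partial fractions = -70/(17*(2*x - 9)) - 16/(17*(x + 4))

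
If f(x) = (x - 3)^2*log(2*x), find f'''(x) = (2*x^2 + 6*x + 18)/x^3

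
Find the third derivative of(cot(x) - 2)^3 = -60*cot(x)^6 + 144*cot(x)^5 - 186*cot(x)^4 + 240*cot(x)^3 - 156*cot(x)^2 + 96*cot(x) - 30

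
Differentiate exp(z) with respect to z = exp(z)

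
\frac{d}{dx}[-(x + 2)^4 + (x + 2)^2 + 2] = -4*x^3 - 24*x^2 - 46*x - 28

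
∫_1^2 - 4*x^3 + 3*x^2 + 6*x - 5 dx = -4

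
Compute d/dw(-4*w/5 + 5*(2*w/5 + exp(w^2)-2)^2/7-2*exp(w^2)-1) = 8*w^2*exp(w^2)/7 + 20*w*exp(2*w^2)/7 - 68*w*exp(w^2)/7 + 8*w/35 + 4*exp(w^2)/7 - 68/35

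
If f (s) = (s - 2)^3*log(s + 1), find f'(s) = (3*s^3*log(s + 1) + s^3 - 9*s^2*log(s + 1) - 6*s^2 + 12*s + 12*log(s + 1) - 8)/(s + 1)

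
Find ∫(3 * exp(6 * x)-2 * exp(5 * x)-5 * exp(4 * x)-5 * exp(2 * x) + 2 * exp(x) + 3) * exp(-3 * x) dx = -10*sinh(x) + 2*sinh(3*x) - 2*cosh(2*x) + C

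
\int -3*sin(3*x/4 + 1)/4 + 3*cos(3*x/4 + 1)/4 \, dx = sqrt(2)*sin(3*x/4 + pi/4 + 1) + C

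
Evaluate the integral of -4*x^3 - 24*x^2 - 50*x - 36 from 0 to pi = -(2 + pi)^4 - (2 + pi)^2 + 20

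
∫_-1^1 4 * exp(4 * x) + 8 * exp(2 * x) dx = -(exp(-2) + 2)^2 + (2 + exp(2))^2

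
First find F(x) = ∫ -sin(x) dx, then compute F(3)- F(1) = cos(3) - cos(1)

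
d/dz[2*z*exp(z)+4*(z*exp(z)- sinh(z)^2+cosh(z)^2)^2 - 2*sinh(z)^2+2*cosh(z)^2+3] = 2*(4*z^2*exp(z) + 4*z*exp(z) + 5*z + 5)*exp(z)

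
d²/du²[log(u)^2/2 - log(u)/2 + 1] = (3 - 2*log(u))/(2*u^2)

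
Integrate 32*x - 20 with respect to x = 16*x^2 - 20*x + C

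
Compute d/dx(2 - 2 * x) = -2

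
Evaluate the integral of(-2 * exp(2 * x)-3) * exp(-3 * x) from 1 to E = -2*exp(-1) - exp(-3) + exp(-3*E) + 2*exp(-E)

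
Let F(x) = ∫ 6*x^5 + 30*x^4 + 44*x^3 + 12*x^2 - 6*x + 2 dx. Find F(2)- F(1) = 435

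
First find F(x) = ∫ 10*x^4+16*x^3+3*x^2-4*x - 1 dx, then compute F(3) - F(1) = 812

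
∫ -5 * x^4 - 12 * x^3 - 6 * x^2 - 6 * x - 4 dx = -x^5 - 3*x^4 - 2*x^3 - 3*x^2 - 4*x + C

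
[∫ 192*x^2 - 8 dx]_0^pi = -8*pi + 64*pi^3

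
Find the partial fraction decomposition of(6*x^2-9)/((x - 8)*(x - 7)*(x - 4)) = 29/(4*(x - 4)) - 95/(x - 7) + 375/(4*(x - 8))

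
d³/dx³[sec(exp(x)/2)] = (-exp(2*x)*sin(exp(x)/2)/cos(exp(x)/2) + 6*exp(2*x)*sin(exp(x)/2)/cos(exp(x)/2)^3 - 6*exp(x) + 12*exp(x)/cos(exp(x)/2)^2 + 4*sin(exp(x)/2)/cos(exp(x)/2))*exp(x)/(8*cos(exp(x)/2))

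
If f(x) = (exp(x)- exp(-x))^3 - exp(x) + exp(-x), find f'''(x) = (27*exp(6*x) - 4*exp(4*x) - 4*exp(2*x) + 27)*exp(-3*x)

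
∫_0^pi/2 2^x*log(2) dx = -1 + 2^(pi/2)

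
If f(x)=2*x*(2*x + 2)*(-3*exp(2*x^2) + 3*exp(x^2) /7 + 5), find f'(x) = -48*x^3*exp(2*x^2) + 24*x^3*exp(x^2)/7 - 48*x^2*exp(2*x^2) + 24*x^2*exp(x^2)/7 - 24*x*exp(2*x^2) + 24*x*exp(x^2)/7 + 40*x - 12*exp(2*x^2) + 12*exp(x^2)/7 + 20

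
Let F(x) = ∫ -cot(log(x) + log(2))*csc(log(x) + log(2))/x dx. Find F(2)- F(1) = -csc(log(2)) + csc(log(4))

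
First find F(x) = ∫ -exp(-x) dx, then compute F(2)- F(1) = -exp(-1) + exp(-2)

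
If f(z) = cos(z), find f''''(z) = cos(z)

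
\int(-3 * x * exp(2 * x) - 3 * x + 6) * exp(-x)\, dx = -6*(x - 1)*sinh(x) + C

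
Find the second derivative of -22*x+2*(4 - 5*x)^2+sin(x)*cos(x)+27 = 100 - 2*sin(2*x)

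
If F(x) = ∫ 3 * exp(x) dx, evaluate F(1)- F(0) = -3 + 3*E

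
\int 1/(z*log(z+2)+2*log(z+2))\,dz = log(2*log(z + 2)) + C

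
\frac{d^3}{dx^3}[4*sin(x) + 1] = -4*cos(x)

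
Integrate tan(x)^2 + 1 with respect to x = tan(x) + C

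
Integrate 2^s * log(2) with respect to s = 2^s + C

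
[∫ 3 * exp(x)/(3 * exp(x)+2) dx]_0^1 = -log(5) + log(2 + 3*E)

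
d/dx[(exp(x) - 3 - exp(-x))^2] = (2*exp(4*x) - 6*exp(3*x) - 6*exp(x) - 2)*exp(-2*x)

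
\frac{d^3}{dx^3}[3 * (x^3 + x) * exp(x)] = 3*x^3*exp(x) + 27*x^2*exp(x) + 57*x*exp(x) + 27*exp(x)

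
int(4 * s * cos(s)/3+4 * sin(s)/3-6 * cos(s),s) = (4*s/3 - 6)*sin(s) + C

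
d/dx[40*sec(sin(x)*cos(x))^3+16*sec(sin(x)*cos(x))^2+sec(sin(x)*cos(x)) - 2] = 2*(1 + 32/cos(sin(x)*cos(x)) + 120/cos(sin(x)*cos(x))^2)*sin(sin(x)*cos(x))*sin(x + pi/4)*cos(x + pi/4)/cos(sin(x)*cos(x))^2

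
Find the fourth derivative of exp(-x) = exp(-x)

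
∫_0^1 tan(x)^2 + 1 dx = tan(1)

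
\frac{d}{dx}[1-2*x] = -2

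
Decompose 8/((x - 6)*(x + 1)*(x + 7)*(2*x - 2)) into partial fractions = -1/(156*(x + 7)) + 1/(21*(x + 1)) - 1/(20*(x - 1)) + 4/(455*(x - 6))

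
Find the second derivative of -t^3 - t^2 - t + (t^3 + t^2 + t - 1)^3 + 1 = 72*t^7 + 168*t^6 + 252*t^5 + 120*t^4 - 72*t^2 - 18*t - 2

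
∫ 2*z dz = z^2 + C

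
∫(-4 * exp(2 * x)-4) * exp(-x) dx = -8*sinh(x) + C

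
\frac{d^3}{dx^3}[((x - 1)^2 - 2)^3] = 120*x^3 - 360*x^2 + 216*x + 24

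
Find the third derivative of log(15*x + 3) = 250/(125*x^3 + 75*x^2 + 15*x + 1)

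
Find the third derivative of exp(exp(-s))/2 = (-3*exp(s + exp(-s)) - exp(2*s + exp(-s)) - exp(exp(-s)))*exp(-3*s)/2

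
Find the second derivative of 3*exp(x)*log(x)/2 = (3*x^2*exp(x)*log(x) + 6*x*exp(x) - 3*exp(x))/(2*x^2)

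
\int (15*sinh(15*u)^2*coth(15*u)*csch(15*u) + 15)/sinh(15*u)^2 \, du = -coth(15*u) - csch(15*u) + C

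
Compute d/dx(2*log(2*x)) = 2/x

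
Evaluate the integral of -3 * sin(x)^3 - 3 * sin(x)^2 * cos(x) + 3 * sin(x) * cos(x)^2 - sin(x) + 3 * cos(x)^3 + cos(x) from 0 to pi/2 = 0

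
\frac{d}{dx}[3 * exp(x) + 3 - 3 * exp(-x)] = (3*exp(2*x) + 3)*exp(-x)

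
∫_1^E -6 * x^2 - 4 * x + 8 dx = (4 - 2*E)*(2 + exp(2) + 3*E) - 12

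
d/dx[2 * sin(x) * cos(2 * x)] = -cos(x) + 3*cos(3*x)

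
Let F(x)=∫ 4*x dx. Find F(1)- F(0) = 2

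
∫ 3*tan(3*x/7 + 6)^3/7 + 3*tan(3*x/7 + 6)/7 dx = tan(3*x/7 + 6)^2/2 + C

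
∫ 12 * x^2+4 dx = 4*x^3 + 4*x + C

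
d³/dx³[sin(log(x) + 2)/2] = (3*sin(log(x) + 2) + cos(log(x) + 2))/(2*x^3)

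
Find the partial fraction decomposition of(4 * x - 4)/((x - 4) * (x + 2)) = 2/(x + 2) + 2/(x - 4)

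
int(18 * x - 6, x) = 9*x^2 - 6*x + C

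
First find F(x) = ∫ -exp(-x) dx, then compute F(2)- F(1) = -exp(-1) + exp(-2)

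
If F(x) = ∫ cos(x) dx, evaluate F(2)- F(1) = -sin(1) + sin(2)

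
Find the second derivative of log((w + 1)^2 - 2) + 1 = (-2*w^2 - 4*w - 6)/(w^4 + 4*w^3 + 2*w^2 - 4*w + 1)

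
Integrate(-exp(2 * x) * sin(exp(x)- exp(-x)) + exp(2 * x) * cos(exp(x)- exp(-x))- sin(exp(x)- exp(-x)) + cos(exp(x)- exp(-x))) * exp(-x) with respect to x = sqrt(2)*sin(2*sinh(x) + pi/4) + C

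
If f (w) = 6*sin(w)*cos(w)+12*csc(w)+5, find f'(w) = -12*sin(w)^2 + 6 - 12*cos(w)/sin(w)^2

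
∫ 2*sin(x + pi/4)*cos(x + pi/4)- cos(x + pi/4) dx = sin(2*x)/2 - sin(x + pi/4) + C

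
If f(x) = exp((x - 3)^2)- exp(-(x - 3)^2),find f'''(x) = (8*x^3*exp(2*x^2 - 12*x + 18) + 8*x^3 - 72*x^2*exp(2*x^2 - 12*x + 18) - 72*x^2 + 228*x*exp(2*x^2 - 12*x + 18) + 204*x - 252*exp(2*x^2 - 12*x + 18) - 180)*exp(-x^2 + 6*x - 9)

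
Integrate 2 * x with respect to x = x^2 + C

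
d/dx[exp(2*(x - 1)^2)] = 4*x*exp(2*x^2 - 4*x + 2) - 4*exp(2*x^2 - 4*x + 2)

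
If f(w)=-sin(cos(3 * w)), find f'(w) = 3*sin(3*w)*cos(cos(3*w))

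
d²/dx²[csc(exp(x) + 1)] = (-exp(x) + 2*exp(x)/sin(exp(x) + 1)^2 - cos(exp(x) + 1)/sin(exp(x) + 1))*exp(x)/sin(exp(x) + 1)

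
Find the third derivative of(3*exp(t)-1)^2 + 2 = 72*exp(2*t) - 6*exp(t)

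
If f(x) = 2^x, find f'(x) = 2^x*log(2)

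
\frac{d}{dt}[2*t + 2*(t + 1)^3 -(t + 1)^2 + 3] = 6*t^2 + 10*t + 6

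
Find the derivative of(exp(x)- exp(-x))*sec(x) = sqrt(2)*(exp(2*x)*sin(x + pi/4) + cos(x + pi/4))*exp(-x)/cos(x)^2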